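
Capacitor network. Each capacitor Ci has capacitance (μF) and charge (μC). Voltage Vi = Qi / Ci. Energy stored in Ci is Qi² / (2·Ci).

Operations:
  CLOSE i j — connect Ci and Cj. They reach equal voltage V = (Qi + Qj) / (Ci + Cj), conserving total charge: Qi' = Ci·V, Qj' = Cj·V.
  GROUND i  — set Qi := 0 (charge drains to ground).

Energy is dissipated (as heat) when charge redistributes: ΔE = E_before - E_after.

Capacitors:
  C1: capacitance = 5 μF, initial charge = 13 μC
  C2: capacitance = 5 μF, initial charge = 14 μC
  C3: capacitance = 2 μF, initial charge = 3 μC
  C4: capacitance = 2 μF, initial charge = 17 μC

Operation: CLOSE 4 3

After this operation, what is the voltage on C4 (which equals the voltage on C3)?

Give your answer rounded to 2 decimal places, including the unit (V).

Initial: C1(5μF, Q=13μC, V=2.60V), C2(5μF, Q=14μC, V=2.80V), C3(2μF, Q=3μC, V=1.50V), C4(2μF, Q=17μC, V=8.50V)
Op 1: CLOSE 4-3: Q_total=20.00, C_total=4.00, V=5.00; Q4=10.00, Q3=10.00; dissipated=24.500

Answer: 5.00 V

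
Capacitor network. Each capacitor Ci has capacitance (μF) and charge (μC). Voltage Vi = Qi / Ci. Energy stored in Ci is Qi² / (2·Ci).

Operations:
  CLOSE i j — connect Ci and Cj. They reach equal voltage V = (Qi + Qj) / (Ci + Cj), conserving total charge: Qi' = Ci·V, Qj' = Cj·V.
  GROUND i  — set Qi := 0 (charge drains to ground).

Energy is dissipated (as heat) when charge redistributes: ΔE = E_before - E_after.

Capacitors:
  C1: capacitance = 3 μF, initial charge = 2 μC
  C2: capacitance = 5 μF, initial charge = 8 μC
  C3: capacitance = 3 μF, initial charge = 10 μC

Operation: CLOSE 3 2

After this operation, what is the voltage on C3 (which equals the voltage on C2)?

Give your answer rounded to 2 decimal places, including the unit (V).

Initial: C1(3μF, Q=2μC, V=0.67V), C2(5μF, Q=8μC, V=1.60V), C3(3μF, Q=10μC, V=3.33V)
Op 1: CLOSE 3-2: Q_total=18.00, C_total=8.00, V=2.25; Q3=6.75, Q2=11.25; dissipated=2.817

Answer: 2.25 V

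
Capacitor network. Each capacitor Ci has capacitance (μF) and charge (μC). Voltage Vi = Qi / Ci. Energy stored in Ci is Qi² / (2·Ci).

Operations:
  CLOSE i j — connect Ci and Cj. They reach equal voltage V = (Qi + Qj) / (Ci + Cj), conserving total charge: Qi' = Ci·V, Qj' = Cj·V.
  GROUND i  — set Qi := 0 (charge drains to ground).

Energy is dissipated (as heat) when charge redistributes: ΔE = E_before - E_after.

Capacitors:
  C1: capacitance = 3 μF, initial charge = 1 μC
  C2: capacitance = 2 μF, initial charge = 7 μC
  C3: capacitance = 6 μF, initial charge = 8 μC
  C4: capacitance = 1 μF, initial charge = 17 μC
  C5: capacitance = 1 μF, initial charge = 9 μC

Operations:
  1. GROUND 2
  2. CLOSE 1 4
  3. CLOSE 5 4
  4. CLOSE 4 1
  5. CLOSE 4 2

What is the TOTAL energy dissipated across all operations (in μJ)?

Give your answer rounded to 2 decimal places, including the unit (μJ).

Initial: C1(3μF, Q=1μC, V=0.33V), C2(2μF, Q=7μC, V=3.50V), C3(6μF, Q=8μC, V=1.33V), C4(1μF, Q=17μC, V=17.00V), C5(1μF, Q=9μC, V=9.00V)
Op 1: GROUND 2: Q2=0; energy lost=12.250
Op 2: CLOSE 1-4: Q_total=18.00, C_total=4.00, V=4.50; Q1=13.50, Q4=4.50; dissipated=104.167
Op 3: CLOSE 5-4: Q_total=13.50, C_total=2.00, V=6.75; Q5=6.75, Q4=6.75; dissipated=5.062
Op 4: CLOSE 4-1: Q_total=20.25, C_total=4.00, V=5.06; Q4=5.06, Q1=15.19; dissipated=1.898
Op 5: CLOSE 4-2: Q_total=5.06, C_total=3.00, V=1.69; Q4=1.69, Q2=3.38; dissipated=8.543
Total dissipated: 131.921 μJ

Answer: 131.92 μJ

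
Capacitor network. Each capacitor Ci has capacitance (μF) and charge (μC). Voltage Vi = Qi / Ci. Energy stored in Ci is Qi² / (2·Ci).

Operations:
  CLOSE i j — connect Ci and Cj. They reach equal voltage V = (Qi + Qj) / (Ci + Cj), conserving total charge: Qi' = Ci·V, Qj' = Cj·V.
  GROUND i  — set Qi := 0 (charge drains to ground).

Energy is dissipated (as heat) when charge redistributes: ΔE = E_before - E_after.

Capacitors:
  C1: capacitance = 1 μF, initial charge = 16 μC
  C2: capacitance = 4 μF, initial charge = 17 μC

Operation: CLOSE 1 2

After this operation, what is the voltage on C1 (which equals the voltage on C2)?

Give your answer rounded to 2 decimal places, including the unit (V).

Initial: C1(1μF, Q=16μC, V=16.00V), C2(4μF, Q=17μC, V=4.25V)
Op 1: CLOSE 1-2: Q_total=33.00, C_total=5.00, V=6.60; Q1=6.60, Q2=26.40; dissipated=55.225

Answer: 6.60 V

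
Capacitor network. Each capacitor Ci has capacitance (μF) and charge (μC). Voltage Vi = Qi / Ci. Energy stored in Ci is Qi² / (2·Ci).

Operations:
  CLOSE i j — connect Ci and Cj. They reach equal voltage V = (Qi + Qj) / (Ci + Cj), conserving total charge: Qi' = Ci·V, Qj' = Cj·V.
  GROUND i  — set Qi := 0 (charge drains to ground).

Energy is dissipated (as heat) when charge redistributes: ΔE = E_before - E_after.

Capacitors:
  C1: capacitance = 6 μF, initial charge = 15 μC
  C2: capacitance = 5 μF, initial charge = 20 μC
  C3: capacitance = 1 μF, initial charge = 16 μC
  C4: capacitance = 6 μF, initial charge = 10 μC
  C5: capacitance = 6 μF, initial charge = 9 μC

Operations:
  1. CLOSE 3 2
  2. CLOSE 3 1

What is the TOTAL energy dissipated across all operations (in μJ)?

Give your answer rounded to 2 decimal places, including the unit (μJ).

Initial: C1(6μF, Q=15μC, V=2.50V), C2(5μF, Q=20μC, V=4.00V), C3(1μF, Q=16μC, V=16.00V), C4(6μF, Q=10μC, V=1.67V), C5(6μF, Q=9μC, V=1.50V)
Op 1: CLOSE 3-2: Q_total=36.00, C_total=6.00, V=6.00; Q3=6.00, Q2=30.00; dissipated=60.000
Op 2: CLOSE 3-1: Q_total=21.00, C_total=7.00, V=3.00; Q3=3.00, Q1=18.00; dissipated=5.250
Total dissipated: 65.250 μJ

Answer: 65.25 μJ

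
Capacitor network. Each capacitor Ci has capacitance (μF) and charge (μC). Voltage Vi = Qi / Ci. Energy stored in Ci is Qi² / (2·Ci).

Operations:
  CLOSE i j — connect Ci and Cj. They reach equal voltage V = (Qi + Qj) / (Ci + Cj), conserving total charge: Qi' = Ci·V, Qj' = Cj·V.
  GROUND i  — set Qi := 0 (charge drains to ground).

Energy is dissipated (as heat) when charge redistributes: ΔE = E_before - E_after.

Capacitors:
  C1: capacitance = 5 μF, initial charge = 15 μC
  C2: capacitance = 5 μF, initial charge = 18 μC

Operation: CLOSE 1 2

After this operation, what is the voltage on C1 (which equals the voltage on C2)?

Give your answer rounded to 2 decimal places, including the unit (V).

Answer: 3.30 V

Derivation:
Initial: C1(5μF, Q=15μC, V=3.00V), C2(5μF, Q=18μC, V=3.60V)
Op 1: CLOSE 1-2: Q_total=33.00, C_total=10.00, V=3.30; Q1=16.50, Q2=16.50; dissipated=0.450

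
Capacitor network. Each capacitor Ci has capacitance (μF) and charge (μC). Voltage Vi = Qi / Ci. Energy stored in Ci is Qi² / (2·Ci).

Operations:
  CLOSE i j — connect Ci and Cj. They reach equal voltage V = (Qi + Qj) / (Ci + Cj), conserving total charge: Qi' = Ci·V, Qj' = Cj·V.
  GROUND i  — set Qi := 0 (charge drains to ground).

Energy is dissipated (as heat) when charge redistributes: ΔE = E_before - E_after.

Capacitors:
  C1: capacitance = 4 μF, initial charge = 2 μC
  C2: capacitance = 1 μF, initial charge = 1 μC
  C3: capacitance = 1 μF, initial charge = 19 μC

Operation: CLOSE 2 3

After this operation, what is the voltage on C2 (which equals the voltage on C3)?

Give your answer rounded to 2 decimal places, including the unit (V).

Answer: 10.00 V

Derivation:
Initial: C1(4μF, Q=2μC, V=0.50V), C2(1μF, Q=1μC, V=1.00V), C3(1μF, Q=19μC, V=19.00V)
Op 1: CLOSE 2-3: Q_total=20.00, C_total=2.00, V=10.00; Q2=10.00, Q3=10.00; dissipated=81.000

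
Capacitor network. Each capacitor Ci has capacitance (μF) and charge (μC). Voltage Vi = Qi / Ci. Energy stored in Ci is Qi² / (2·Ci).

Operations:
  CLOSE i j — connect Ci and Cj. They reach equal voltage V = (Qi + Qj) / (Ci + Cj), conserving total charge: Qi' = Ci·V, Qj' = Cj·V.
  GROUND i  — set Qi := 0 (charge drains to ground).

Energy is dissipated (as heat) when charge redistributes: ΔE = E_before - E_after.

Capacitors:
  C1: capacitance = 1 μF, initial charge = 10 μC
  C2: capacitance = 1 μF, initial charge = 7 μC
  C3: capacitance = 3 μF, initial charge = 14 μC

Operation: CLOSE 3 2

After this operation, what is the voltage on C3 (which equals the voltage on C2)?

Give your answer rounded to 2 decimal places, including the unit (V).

Initial: C1(1μF, Q=10μC, V=10.00V), C2(1μF, Q=7μC, V=7.00V), C3(3μF, Q=14μC, V=4.67V)
Op 1: CLOSE 3-2: Q_total=21.00, C_total=4.00, V=5.25; Q3=15.75, Q2=5.25; dissipated=2.042

Answer: 5.25 V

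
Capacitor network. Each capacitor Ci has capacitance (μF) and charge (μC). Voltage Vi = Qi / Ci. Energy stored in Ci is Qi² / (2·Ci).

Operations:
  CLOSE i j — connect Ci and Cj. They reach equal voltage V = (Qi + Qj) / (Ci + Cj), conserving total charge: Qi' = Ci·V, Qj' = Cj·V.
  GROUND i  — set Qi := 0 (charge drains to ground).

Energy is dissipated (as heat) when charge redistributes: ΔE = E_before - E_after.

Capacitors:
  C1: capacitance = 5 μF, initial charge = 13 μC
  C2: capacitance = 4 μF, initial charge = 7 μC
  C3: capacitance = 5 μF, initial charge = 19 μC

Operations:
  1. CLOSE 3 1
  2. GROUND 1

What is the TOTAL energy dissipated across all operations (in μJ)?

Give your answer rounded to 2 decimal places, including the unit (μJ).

Initial: C1(5μF, Q=13μC, V=2.60V), C2(4μF, Q=7μC, V=1.75V), C3(5μF, Q=19μC, V=3.80V)
Op 1: CLOSE 3-1: Q_total=32.00, C_total=10.00, V=3.20; Q3=16.00, Q1=16.00; dissipated=1.800
Op 2: GROUND 1: Q1=0; energy lost=25.600
Total dissipated: 27.400 μJ

Answer: 27.40 μJ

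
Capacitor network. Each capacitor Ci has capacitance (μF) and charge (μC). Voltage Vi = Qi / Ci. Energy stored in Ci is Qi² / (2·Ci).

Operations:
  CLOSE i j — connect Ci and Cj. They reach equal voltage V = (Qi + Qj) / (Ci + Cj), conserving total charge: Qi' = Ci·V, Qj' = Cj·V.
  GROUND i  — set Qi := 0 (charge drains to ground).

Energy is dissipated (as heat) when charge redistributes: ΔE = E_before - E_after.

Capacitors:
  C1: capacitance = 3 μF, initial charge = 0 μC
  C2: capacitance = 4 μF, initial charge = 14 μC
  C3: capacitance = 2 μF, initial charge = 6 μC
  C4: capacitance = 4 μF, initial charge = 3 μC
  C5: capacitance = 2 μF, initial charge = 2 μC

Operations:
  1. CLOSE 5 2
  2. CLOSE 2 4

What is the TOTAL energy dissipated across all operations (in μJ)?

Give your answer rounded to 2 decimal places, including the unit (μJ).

Answer: 7.84 μJ

Derivation:
Initial: C1(3μF, Q=0μC, V=0.00V), C2(4μF, Q=14μC, V=3.50V), C3(2μF, Q=6μC, V=3.00V), C4(4μF, Q=3μC, V=0.75V), C5(2μF, Q=2μC, V=1.00V)
Op 1: CLOSE 5-2: Q_total=16.00, C_total=6.00, V=2.67; Q5=5.33, Q2=10.67; dissipated=4.167
Op 2: CLOSE 2-4: Q_total=13.67, C_total=8.00, V=1.71; Q2=6.83, Q4=6.83; dissipated=3.674
Total dissipated: 7.840 μJ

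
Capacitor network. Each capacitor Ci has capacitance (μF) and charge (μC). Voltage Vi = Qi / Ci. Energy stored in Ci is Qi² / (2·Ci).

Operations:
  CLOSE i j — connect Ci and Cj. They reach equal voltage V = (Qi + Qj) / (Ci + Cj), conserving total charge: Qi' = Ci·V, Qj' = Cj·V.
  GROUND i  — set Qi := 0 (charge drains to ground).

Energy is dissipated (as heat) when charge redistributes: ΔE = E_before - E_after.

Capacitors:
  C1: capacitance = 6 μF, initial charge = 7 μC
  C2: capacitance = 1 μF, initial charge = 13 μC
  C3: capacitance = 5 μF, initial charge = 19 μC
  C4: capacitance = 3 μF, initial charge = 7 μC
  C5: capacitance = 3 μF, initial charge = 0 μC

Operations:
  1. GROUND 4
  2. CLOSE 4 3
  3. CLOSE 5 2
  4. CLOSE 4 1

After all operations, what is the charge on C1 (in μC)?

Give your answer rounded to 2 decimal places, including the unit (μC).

Answer: 9.42 μC

Derivation:
Initial: C1(6μF, Q=7μC, V=1.17V), C2(1μF, Q=13μC, V=13.00V), C3(5μF, Q=19μC, V=3.80V), C4(3μF, Q=7μC, V=2.33V), C5(3μF, Q=0μC, V=0.00V)
Op 1: GROUND 4: Q4=0; energy lost=8.167
Op 2: CLOSE 4-3: Q_total=19.00, C_total=8.00, V=2.38; Q4=7.12, Q3=11.88; dissipated=13.537
Op 3: CLOSE 5-2: Q_total=13.00, C_total=4.00, V=3.25; Q5=9.75, Q2=3.25; dissipated=63.375
Op 4: CLOSE 4-1: Q_total=14.12, C_total=9.00, V=1.57; Q4=4.71, Q1=9.42; dissipated=1.460
Final charges: Q1=9.42, Q2=3.25, Q3=11.88, Q4=4.71, Q5=9.75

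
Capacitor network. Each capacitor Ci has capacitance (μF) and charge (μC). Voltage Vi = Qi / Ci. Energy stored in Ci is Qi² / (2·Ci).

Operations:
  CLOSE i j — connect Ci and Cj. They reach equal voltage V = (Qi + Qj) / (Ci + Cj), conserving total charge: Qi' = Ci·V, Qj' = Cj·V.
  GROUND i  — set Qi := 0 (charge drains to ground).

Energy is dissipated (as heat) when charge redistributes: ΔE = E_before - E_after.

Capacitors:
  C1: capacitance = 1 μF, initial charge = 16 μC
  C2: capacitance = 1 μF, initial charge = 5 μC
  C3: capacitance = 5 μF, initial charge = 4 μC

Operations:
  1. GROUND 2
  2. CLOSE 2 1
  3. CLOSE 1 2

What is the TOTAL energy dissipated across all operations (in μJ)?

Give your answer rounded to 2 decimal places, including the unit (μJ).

Answer: 76.50 μJ

Derivation:
Initial: C1(1μF, Q=16μC, V=16.00V), C2(1μF, Q=5μC, V=5.00V), C3(5μF, Q=4μC, V=0.80V)
Op 1: GROUND 2: Q2=0; energy lost=12.500
Op 2: CLOSE 2-1: Q_total=16.00, C_total=2.00, V=8.00; Q2=8.00, Q1=8.00; dissipated=64.000
Op 3: CLOSE 1-2: Q_total=16.00, C_total=2.00, V=8.00; Q1=8.00, Q2=8.00; dissipated=0.000
Total dissipated: 76.500 μJ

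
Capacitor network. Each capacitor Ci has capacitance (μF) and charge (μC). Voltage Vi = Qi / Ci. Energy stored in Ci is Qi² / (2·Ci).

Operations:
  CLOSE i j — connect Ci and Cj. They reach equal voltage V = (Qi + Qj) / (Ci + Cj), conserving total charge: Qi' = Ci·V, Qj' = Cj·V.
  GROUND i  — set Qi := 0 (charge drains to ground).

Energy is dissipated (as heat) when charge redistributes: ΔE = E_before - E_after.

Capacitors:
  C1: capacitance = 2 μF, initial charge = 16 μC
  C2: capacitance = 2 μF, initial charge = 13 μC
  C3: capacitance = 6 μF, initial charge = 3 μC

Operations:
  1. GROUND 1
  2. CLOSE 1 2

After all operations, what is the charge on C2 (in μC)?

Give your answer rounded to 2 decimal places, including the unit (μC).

Initial: C1(2μF, Q=16μC, V=8.00V), C2(2μF, Q=13μC, V=6.50V), C3(6μF, Q=3μC, V=0.50V)
Op 1: GROUND 1: Q1=0; energy lost=64.000
Op 2: CLOSE 1-2: Q_total=13.00, C_total=4.00, V=3.25; Q1=6.50, Q2=6.50; dissipated=21.125
Final charges: Q1=6.50, Q2=6.50, Q3=3.00

Answer: 6.50 μC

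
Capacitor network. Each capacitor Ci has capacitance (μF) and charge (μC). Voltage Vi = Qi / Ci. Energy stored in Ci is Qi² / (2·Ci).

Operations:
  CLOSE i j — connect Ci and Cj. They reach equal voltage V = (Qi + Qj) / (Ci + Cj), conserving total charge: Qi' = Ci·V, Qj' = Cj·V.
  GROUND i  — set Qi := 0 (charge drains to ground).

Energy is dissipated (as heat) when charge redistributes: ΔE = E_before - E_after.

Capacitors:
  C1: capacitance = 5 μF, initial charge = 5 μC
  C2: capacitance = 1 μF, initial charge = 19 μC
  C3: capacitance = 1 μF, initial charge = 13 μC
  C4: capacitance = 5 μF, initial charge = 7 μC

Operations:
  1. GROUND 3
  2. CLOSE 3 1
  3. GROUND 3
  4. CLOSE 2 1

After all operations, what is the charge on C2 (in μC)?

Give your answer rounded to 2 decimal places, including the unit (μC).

Initial: C1(5μF, Q=5μC, V=1.00V), C2(1μF, Q=19μC, V=19.00V), C3(1μF, Q=13μC, V=13.00V), C4(5μF, Q=7μC, V=1.40V)
Op 1: GROUND 3: Q3=0; energy lost=84.500
Op 2: CLOSE 3-1: Q_total=5.00, C_total=6.00, V=0.83; Q3=0.83, Q1=4.17; dissipated=0.417
Op 3: GROUND 3: Q3=0; energy lost=0.347
Op 4: CLOSE 2-1: Q_total=23.17, C_total=6.00, V=3.86; Q2=3.86, Q1=19.31; dissipated=137.512
Final charges: Q1=19.31, Q2=3.86, Q3=0.00, Q4=7.00

Answer: 3.86 μC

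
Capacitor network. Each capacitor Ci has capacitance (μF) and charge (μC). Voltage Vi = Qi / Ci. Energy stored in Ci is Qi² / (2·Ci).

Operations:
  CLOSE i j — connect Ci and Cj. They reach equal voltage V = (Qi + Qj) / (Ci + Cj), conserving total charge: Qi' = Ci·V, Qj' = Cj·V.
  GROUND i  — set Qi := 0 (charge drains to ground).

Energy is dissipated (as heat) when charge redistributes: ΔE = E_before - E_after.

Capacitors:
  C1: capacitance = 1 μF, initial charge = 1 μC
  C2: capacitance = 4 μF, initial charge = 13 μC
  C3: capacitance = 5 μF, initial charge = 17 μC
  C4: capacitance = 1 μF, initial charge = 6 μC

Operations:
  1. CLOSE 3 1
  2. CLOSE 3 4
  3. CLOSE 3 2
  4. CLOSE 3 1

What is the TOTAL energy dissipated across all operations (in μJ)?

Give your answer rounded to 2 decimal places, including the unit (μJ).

Initial: C1(1μF, Q=1μC, V=1.00V), C2(4μF, Q=13μC, V=3.25V), C3(5μF, Q=17μC, V=3.40V), C4(1μF, Q=6μC, V=6.00V)
Op 1: CLOSE 3-1: Q_total=18.00, C_total=6.00, V=3.00; Q3=15.00, Q1=3.00; dissipated=2.400
Op 2: CLOSE 3-4: Q_total=21.00, C_total=6.00, V=3.50; Q3=17.50, Q4=3.50; dissipated=3.750
Op 3: CLOSE 3-2: Q_total=30.50, C_total=9.00, V=3.39; Q3=16.94, Q2=13.56; dissipated=0.069
Op 4: CLOSE 3-1: Q_total=19.94, C_total=6.00, V=3.32; Q3=16.62, Q1=3.32; dissipated=0.063
Total dissipated: 6.282 μJ

Answer: 6.28 μJ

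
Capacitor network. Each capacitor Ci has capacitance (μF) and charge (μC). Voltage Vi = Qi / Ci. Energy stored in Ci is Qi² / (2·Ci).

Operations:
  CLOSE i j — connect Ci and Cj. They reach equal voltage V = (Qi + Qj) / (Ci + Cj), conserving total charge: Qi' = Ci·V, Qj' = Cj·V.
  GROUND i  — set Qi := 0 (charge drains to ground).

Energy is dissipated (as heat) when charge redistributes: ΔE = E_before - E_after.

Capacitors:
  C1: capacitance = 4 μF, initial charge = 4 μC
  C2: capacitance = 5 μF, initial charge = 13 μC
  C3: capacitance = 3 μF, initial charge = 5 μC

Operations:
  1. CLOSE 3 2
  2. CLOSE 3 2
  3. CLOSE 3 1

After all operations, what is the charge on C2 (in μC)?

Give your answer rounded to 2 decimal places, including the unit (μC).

Initial: C1(4μF, Q=4μC, V=1.00V), C2(5μF, Q=13μC, V=2.60V), C3(3μF, Q=5μC, V=1.67V)
Op 1: CLOSE 3-2: Q_total=18.00, C_total=8.00, V=2.25; Q3=6.75, Q2=11.25; dissipated=0.817
Op 2: CLOSE 3-2: Q_total=18.00, C_total=8.00, V=2.25; Q3=6.75, Q2=11.25; dissipated=0.000
Op 3: CLOSE 3-1: Q_total=10.75, C_total=7.00, V=1.54; Q3=4.61, Q1=6.14; dissipated=1.339
Final charges: Q1=6.14, Q2=11.25, Q3=4.61

Answer: 11.25 μC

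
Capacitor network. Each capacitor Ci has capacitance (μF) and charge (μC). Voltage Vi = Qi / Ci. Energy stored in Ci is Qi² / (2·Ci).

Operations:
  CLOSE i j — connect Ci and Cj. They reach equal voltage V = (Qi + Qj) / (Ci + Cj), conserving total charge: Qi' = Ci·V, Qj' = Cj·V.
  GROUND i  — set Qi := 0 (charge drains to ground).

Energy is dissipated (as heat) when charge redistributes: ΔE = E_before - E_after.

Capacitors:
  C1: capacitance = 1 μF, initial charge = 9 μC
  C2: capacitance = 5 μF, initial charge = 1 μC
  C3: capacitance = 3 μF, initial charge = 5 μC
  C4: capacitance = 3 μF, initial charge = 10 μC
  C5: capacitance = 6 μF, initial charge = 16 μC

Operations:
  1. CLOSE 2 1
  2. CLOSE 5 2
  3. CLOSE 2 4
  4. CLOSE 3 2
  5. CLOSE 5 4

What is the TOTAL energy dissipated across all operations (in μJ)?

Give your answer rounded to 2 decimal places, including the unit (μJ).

Answer: 35.86 μJ

Derivation:
Initial: C1(1μF, Q=9μC, V=9.00V), C2(5μF, Q=1μC, V=0.20V), C3(3μF, Q=5μC, V=1.67V), C4(3μF, Q=10μC, V=3.33V), C5(6μF, Q=16μC, V=2.67V)
Op 1: CLOSE 2-1: Q_total=10.00, C_total=6.00, V=1.67; Q2=8.33, Q1=1.67; dissipated=32.267
Op 2: CLOSE 5-2: Q_total=24.33, C_total=11.00, V=2.21; Q5=13.27, Q2=11.06; dissipated=1.364
Op 3: CLOSE 2-4: Q_total=21.06, C_total=8.00, V=2.63; Q2=13.16, Q4=7.90; dissipated=1.179
Op 4: CLOSE 3-2: Q_total=18.16, C_total=8.00, V=2.27; Q3=6.81, Q2=11.35; dissipated=0.875
Op 5: CLOSE 5-4: Q_total=21.17, C_total=9.00, V=2.35; Q5=14.11, Q4=7.06; dissipated=0.177
Total dissipated: 35.860 μJ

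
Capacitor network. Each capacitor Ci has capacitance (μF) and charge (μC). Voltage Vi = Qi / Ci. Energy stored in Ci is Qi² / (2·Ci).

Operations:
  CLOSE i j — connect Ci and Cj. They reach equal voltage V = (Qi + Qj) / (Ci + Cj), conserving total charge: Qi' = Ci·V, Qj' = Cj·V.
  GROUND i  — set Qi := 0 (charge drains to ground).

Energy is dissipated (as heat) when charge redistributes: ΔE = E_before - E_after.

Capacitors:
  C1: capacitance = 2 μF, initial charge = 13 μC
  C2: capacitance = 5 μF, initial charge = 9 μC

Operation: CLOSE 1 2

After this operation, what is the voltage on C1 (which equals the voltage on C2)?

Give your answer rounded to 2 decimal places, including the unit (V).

Initial: C1(2μF, Q=13μC, V=6.50V), C2(5μF, Q=9μC, V=1.80V)
Op 1: CLOSE 1-2: Q_total=22.00, C_total=7.00, V=3.14; Q1=6.29, Q2=15.71; dissipated=15.779

Answer: 3.14 V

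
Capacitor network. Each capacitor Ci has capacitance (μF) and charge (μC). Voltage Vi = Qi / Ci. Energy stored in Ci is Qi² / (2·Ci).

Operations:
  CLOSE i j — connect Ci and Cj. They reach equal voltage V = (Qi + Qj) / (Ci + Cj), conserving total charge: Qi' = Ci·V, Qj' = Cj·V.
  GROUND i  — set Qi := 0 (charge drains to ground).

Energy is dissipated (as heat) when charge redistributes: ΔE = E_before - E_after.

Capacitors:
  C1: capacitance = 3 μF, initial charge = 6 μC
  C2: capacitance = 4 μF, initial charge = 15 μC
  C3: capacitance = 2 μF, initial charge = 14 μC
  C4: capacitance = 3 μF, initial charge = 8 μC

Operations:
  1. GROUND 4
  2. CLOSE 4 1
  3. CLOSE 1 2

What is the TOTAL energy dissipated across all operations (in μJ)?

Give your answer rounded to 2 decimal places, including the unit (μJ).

Initial: C1(3μF, Q=6μC, V=2.00V), C2(4μF, Q=15μC, V=3.75V), C3(2μF, Q=14μC, V=7.00V), C4(3μF, Q=8μC, V=2.67V)
Op 1: GROUND 4: Q4=0; energy lost=10.667
Op 2: CLOSE 4-1: Q_total=6.00, C_total=6.00, V=1.00; Q4=3.00, Q1=3.00; dissipated=3.000
Op 3: CLOSE 1-2: Q_total=18.00, C_total=7.00, V=2.57; Q1=7.71, Q2=10.29; dissipated=6.482
Total dissipated: 20.149 μJ

Answer: 20.15 μJ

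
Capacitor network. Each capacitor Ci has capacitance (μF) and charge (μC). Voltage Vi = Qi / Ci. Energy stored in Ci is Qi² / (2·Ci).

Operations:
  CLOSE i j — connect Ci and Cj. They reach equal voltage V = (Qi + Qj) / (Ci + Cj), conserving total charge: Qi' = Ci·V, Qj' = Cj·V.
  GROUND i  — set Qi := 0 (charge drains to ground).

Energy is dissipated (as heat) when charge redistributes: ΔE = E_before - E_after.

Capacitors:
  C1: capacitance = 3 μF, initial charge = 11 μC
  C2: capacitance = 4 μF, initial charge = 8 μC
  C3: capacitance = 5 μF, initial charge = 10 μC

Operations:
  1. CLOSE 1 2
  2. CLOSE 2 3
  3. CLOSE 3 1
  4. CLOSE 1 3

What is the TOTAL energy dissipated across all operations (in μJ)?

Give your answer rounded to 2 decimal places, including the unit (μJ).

Answer: 3.10 μJ

Derivation:
Initial: C1(3μF, Q=11μC, V=3.67V), C2(4μF, Q=8μC, V=2.00V), C3(5μF, Q=10μC, V=2.00V)
Op 1: CLOSE 1-2: Q_total=19.00, C_total=7.00, V=2.71; Q1=8.14, Q2=10.86; dissipated=2.381
Op 2: CLOSE 2-3: Q_total=20.86, C_total=9.00, V=2.32; Q2=9.27, Q3=11.59; dissipated=0.567
Op 3: CLOSE 3-1: Q_total=19.73, C_total=8.00, V=2.47; Q3=12.33, Q1=7.40; dissipated=0.148
Op 4: CLOSE 1-3: Q_total=19.73, C_total=8.00, V=2.47; Q1=7.40, Q3=12.33; dissipated=0.000
Total dissipated: 3.095 μJ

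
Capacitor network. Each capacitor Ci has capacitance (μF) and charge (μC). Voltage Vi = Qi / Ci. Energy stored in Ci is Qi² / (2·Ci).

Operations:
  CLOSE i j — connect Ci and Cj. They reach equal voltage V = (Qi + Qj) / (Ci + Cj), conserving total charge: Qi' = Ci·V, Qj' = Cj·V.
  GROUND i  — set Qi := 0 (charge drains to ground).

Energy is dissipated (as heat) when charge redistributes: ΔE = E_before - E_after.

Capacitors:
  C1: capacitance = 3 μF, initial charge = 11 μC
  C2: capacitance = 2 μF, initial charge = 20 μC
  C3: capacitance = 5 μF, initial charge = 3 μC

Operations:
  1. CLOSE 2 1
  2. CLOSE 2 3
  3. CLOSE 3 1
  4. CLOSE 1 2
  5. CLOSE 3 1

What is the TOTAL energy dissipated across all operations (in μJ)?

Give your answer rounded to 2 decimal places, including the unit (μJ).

Answer: 63.15 μJ

Derivation:
Initial: C1(3μF, Q=11μC, V=3.67V), C2(2μF, Q=20μC, V=10.00V), C3(5μF, Q=3μC, V=0.60V)
Op 1: CLOSE 2-1: Q_total=31.00, C_total=5.00, V=6.20; Q2=12.40, Q1=18.60; dissipated=24.067
Op 2: CLOSE 2-3: Q_total=15.40, C_total=7.00, V=2.20; Q2=4.40, Q3=11.00; dissipated=22.400
Op 3: CLOSE 3-1: Q_total=29.60, C_total=8.00, V=3.70; Q3=18.50, Q1=11.10; dissipated=15.000
Op 4: CLOSE 1-2: Q_total=15.50, C_total=5.00, V=3.10; Q1=9.30, Q2=6.20; dissipated=1.350
Op 5: CLOSE 3-1: Q_total=27.80, C_total=8.00, V=3.48; Q3=17.38, Q1=10.43; dissipated=0.338
Total dissipated: 63.154 μJ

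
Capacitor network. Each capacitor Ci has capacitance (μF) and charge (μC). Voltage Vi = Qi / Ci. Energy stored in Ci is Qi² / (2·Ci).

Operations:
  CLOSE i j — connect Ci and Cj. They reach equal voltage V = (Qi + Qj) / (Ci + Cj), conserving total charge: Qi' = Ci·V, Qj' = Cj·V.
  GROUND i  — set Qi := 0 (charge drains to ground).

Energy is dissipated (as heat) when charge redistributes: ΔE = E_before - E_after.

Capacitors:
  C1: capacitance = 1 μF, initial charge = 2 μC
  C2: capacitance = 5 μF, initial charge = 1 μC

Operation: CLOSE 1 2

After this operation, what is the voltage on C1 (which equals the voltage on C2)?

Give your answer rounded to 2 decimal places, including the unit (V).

Answer: 0.50 V

Derivation:
Initial: C1(1μF, Q=2μC, V=2.00V), C2(5μF, Q=1μC, V=0.20V)
Op 1: CLOSE 1-2: Q_total=3.00, C_total=6.00, V=0.50; Q1=0.50, Q2=2.50; dissipated=1.350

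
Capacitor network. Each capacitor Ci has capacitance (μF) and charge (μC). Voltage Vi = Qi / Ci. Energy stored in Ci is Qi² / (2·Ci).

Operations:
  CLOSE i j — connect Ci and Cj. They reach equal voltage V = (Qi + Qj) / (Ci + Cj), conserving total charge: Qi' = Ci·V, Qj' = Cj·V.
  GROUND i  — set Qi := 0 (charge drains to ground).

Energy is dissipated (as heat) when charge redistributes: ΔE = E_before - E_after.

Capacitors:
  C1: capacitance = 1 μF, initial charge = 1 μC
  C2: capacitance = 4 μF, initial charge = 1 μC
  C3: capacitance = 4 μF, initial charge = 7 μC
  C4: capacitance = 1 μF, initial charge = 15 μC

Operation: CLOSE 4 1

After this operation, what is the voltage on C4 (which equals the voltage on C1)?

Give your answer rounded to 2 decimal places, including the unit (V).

Answer: 8.00 V

Derivation:
Initial: C1(1μF, Q=1μC, V=1.00V), C2(4μF, Q=1μC, V=0.25V), C3(4μF, Q=7μC, V=1.75V), C4(1μF, Q=15μC, V=15.00V)
Op 1: CLOSE 4-1: Q_total=16.00, C_total=2.00, V=8.00; Q4=8.00, Q1=8.00; dissipated=49.000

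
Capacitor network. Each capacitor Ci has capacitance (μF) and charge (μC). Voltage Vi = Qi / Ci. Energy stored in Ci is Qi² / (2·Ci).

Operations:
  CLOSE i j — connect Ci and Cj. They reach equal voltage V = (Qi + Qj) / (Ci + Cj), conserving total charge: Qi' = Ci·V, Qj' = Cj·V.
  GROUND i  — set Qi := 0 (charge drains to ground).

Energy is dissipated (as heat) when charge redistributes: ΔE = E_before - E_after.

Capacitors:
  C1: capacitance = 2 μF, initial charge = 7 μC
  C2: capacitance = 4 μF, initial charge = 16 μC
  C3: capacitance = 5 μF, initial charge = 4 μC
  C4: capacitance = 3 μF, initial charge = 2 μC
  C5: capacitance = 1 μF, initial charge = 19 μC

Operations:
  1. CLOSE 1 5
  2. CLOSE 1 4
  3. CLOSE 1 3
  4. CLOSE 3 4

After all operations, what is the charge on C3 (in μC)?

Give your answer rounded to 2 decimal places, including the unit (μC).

Answer: 12.49 μC

Derivation:
Initial: C1(2μF, Q=7μC, V=3.50V), C2(4μF, Q=16μC, V=4.00V), C3(5μF, Q=4μC, V=0.80V), C4(3μF, Q=2μC, V=0.67V), C5(1μF, Q=19μC, V=19.00V)
Op 1: CLOSE 1-5: Q_total=26.00, C_total=3.00, V=8.67; Q1=17.33, Q5=8.67; dissipated=80.083
Op 2: CLOSE 1-4: Q_total=19.33, C_total=5.00, V=3.87; Q1=7.73, Q4=11.60; dissipated=38.400
Op 3: CLOSE 1-3: Q_total=11.73, C_total=7.00, V=1.68; Q1=3.35, Q3=8.38; dissipated=6.717
Op 4: CLOSE 3-4: Q_total=19.98, C_total=8.00, V=2.50; Q3=12.49, Q4=7.49; dissipated=4.498
Final charges: Q1=3.35, Q2=16.00, Q3=12.49, Q4=7.49, Q5=8.67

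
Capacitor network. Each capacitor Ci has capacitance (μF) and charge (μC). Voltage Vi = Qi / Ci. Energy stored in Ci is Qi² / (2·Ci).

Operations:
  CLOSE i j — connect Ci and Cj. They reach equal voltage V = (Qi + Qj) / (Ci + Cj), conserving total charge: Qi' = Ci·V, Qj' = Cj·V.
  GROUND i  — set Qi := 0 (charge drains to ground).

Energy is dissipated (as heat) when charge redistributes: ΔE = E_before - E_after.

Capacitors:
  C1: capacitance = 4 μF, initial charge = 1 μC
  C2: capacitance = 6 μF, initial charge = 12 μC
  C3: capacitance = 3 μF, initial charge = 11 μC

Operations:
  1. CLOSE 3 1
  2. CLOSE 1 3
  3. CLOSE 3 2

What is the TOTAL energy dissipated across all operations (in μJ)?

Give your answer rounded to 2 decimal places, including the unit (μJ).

Initial: C1(4μF, Q=1μC, V=0.25V), C2(6μF, Q=12μC, V=2.00V), C3(3μF, Q=11μC, V=3.67V)
Op 1: CLOSE 3-1: Q_total=12.00, C_total=7.00, V=1.71; Q3=5.14, Q1=6.86; dissipated=10.006
Op 2: CLOSE 1-3: Q_total=12.00, C_total=7.00, V=1.71; Q1=6.86, Q3=5.14; dissipated=0.000
Op 3: CLOSE 3-2: Q_total=17.14, C_total=9.00, V=1.90; Q3=5.71, Q2=11.43; dissipated=0.082
Total dissipated: 10.088 μJ

Answer: 10.09 μJ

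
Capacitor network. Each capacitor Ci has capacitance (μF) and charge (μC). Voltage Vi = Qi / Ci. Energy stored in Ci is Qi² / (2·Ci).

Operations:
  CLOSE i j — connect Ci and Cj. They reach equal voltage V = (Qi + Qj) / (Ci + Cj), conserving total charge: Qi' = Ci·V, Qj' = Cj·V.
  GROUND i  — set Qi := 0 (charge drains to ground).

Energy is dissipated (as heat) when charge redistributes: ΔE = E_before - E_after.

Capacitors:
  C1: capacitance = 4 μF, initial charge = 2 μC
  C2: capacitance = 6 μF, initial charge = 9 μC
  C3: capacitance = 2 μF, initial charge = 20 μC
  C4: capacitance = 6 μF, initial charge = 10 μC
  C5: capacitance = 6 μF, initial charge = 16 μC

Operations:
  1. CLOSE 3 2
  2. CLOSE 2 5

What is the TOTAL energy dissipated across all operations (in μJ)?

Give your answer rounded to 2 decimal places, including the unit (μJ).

Answer: 55.57 μJ

Derivation:
Initial: C1(4μF, Q=2μC, V=0.50V), C2(6μF, Q=9μC, V=1.50V), C3(2μF, Q=20μC, V=10.00V), C4(6μF, Q=10μC, V=1.67V), C5(6μF, Q=16μC, V=2.67V)
Op 1: CLOSE 3-2: Q_total=29.00, C_total=8.00, V=3.62; Q3=7.25, Q2=21.75; dissipated=54.188
Op 2: CLOSE 2-5: Q_total=37.75, C_total=12.00, V=3.15; Q2=18.88, Q5=18.88; dissipated=1.378
Total dissipated: 55.565 μJ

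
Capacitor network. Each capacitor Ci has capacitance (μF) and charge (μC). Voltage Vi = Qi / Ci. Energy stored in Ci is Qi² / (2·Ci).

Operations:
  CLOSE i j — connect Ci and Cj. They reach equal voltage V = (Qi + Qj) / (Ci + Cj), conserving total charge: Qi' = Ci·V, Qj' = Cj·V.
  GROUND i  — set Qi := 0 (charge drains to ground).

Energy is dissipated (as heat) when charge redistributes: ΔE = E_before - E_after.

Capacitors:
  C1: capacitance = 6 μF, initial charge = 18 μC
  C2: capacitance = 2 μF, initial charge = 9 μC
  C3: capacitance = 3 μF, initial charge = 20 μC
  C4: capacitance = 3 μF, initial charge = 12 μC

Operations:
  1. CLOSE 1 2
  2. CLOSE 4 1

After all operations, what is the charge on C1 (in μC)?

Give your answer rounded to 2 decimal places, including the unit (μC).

Answer: 21.50 μC

Derivation:
Initial: C1(6μF, Q=18μC, V=3.00V), C2(2μF, Q=9μC, V=4.50V), C3(3μF, Q=20μC, V=6.67V), C4(3μF, Q=12μC, V=4.00V)
Op 1: CLOSE 1-2: Q_total=27.00, C_total=8.00, V=3.38; Q1=20.25, Q2=6.75; dissipated=1.688
Op 2: CLOSE 4-1: Q_total=32.25, C_total=9.00, V=3.58; Q4=10.75, Q1=21.50; dissipated=0.391
Final charges: Q1=21.50, Q2=6.75, Q3=20.00, Q4=10.75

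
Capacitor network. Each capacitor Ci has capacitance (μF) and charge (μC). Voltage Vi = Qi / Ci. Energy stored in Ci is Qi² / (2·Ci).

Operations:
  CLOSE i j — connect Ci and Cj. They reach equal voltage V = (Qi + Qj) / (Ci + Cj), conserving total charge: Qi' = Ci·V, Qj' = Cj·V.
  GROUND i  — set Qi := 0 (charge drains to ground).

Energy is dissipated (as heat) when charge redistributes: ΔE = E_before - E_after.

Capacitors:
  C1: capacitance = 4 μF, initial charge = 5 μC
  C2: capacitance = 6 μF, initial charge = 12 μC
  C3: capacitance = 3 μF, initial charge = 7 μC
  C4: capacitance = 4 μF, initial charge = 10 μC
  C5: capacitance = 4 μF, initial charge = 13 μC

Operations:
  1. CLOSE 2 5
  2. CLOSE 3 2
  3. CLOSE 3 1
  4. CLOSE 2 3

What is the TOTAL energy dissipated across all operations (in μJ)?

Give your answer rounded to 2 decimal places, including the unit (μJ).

Initial: C1(4μF, Q=5μC, V=1.25V), C2(6μF, Q=12μC, V=2.00V), C3(3μF, Q=7μC, V=2.33V), C4(4μF, Q=10μC, V=2.50V), C5(4μF, Q=13μC, V=3.25V)
Op 1: CLOSE 2-5: Q_total=25.00, C_total=10.00, V=2.50; Q2=15.00, Q5=10.00; dissipated=1.875
Op 2: CLOSE 3-2: Q_total=22.00, C_total=9.00, V=2.44; Q3=7.33, Q2=14.67; dissipated=0.028
Op 3: CLOSE 3-1: Q_total=12.33, C_total=7.00, V=1.76; Q3=5.29, Q1=7.05; dissipated=1.223
Op 4: CLOSE 2-3: Q_total=19.95, C_total=9.00, V=2.22; Q2=13.30, Q3=6.65; dissipated=0.466
Total dissipated: 3.592 μJ

Answer: 3.59 μJ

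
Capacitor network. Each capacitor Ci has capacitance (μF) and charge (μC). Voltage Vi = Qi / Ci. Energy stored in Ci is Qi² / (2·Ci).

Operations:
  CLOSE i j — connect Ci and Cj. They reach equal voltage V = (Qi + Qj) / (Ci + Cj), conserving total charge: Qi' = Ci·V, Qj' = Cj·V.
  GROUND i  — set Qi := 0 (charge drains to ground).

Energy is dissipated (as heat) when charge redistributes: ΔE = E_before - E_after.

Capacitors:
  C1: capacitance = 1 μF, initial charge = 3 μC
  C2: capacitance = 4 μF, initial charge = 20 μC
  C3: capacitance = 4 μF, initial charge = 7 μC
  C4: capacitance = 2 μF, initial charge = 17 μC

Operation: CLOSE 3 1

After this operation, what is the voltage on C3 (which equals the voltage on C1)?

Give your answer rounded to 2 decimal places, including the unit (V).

Initial: C1(1μF, Q=3μC, V=3.00V), C2(4μF, Q=20μC, V=5.00V), C3(4μF, Q=7μC, V=1.75V), C4(2μF, Q=17μC, V=8.50V)
Op 1: CLOSE 3-1: Q_total=10.00, C_total=5.00, V=2.00; Q3=8.00, Q1=2.00; dissipated=0.625

Answer: 2.00 V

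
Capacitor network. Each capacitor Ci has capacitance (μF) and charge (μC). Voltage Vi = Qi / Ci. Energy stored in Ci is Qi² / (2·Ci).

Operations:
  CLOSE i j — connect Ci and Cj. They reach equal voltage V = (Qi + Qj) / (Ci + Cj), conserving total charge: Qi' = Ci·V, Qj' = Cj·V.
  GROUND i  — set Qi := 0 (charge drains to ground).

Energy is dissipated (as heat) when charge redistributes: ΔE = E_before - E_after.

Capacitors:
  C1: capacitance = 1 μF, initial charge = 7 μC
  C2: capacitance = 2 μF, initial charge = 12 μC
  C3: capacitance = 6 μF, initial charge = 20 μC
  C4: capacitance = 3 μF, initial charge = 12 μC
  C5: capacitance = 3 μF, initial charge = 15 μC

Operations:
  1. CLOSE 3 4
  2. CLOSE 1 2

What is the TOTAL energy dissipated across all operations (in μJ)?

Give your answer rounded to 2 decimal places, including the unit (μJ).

Initial: C1(1μF, Q=7μC, V=7.00V), C2(2μF, Q=12μC, V=6.00V), C3(6μF, Q=20μC, V=3.33V), C4(3μF, Q=12μC, V=4.00V), C5(3μF, Q=15μC, V=5.00V)
Op 1: CLOSE 3-4: Q_total=32.00, C_total=9.00, V=3.56; Q3=21.33, Q4=10.67; dissipated=0.444
Op 2: CLOSE 1-2: Q_total=19.00, C_total=3.00, V=6.33; Q1=6.33, Q2=12.67; dissipated=0.333
Total dissipated: 0.778 μJ

Answer: 0.78 μJ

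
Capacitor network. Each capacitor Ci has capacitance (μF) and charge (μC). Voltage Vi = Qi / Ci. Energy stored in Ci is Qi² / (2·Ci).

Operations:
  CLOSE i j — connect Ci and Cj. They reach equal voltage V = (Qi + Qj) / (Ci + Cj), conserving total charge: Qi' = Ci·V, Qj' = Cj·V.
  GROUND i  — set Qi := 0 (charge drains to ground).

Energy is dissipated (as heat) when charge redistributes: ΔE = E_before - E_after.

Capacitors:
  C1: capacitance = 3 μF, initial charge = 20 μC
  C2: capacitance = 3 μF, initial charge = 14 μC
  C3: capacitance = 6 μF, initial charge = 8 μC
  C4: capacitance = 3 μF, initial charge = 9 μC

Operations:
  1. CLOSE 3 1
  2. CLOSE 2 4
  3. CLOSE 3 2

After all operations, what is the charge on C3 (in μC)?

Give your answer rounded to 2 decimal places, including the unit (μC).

Answer: 20.11 μC

Derivation:
Initial: C1(3μF, Q=20μC, V=6.67V), C2(3μF, Q=14μC, V=4.67V), C3(6μF, Q=8μC, V=1.33V), C4(3μF, Q=9μC, V=3.00V)
Op 1: CLOSE 3-1: Q_total=28.00, C_total=9.00, V=3.11; Q3=18.67, Q1=9.33; dissipated=28.444
Op 2: CLOSE 2-4: Q_total=23.00, C_total=6.00, V=3.83; Q2=11.50, Q4=11.50; dissipated=2.083
Op 3: CLOSE 3-2: Q_total=30.17, C_total=9.00, V=3.35; Q3=20.11, Q2=10.06; dissipated=0.522
Final charges: Q1=9.33, Q2=10.06, Q3=20.11, Q4=11.50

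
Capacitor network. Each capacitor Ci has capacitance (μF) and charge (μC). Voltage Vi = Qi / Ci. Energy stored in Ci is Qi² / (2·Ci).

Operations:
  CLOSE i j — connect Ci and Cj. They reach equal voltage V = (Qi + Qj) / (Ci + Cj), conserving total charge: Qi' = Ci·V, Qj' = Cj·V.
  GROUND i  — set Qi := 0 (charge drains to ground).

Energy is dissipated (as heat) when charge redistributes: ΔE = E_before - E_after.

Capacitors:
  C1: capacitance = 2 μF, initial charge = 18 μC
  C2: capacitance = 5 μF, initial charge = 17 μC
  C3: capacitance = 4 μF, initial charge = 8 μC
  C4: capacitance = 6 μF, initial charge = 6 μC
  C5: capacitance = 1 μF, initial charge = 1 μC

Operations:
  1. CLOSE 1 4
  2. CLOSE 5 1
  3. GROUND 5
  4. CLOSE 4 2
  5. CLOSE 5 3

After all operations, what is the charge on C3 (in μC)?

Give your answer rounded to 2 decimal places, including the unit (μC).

Answer: 6.40 μC

Derivation:
Initial: C1(2μF, Q=18μC, V=9.00V), C2(5μF, Q=17μC, V=3.40V), C3(4μF, Q=8μC, V=2.00V), C4(6μF, Q=6μC, V=1.00V), C5(1μF, Q=1μC, V=1.00V)
Op 1: CLOSE 1-4: Q_total=24.00, C_total=8.00, V=3.00; Q1=6.00, Q4=18.00; dissipated=48.000
Op 2: CLOSE 5-1: Q_total=7.00, C_total=3.00, V=2.33; Q5=2.33, Q1=4.67; dissipated=1.333
Op 3: GROUND 5: Q5=0; energy lost=2.722
Op 4: CLOSE 4-2: Q_total=35.00, C_total=11.00, V=3.18; Q4=19.09, Q2=15.91; dissipated=0.218
Op 5: CLOSE 5-3: Q_total=8.00, C_total=5.00, V=1.60; Q5=1.60, Q3=6.40; dissipated=1.600
Final charges: Q1=4.67, Q2=15.91, Q3=6.40, Q4=19.09, Q5=1.60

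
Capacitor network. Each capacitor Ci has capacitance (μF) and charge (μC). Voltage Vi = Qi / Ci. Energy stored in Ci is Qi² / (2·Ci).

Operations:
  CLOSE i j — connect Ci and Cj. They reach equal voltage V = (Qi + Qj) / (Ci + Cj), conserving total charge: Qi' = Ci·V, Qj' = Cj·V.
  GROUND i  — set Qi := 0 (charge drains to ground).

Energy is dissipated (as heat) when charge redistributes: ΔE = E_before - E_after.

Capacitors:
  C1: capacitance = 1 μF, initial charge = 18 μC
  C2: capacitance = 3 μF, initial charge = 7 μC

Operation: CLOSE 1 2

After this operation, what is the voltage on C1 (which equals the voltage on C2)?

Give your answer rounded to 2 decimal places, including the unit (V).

Answer: 6.25 V

Derivation:
Initial: C1(1μF, Q=18μC, V=18.00V), C2(3μF, Q=7μC, V=2.33V)
Op 1: CLOSE 1-2: Q_total=25.00, C_total=4.00, V=6.25; Q1=6.25, Q2=18.75; dissipated=92.042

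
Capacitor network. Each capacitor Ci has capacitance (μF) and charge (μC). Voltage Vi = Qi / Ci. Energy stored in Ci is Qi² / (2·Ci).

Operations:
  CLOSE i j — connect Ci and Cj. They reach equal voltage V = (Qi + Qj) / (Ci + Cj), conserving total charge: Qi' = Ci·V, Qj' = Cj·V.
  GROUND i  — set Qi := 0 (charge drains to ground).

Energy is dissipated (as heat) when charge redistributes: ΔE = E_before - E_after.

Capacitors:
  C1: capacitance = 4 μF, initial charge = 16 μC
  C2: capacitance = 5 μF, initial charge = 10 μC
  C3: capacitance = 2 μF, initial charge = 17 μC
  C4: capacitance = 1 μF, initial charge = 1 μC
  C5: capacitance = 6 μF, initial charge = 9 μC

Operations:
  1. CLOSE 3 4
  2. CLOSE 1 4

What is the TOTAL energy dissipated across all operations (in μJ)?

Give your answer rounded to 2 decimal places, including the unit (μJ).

Answer: 20.35 μJ

Derivation:
Initial: C1(4μF, Q=16μC, V=4.00V), C2(5μF, Q=10μC, V=2.00V), C3(2μF, Q=17μC, V=8.50V), C4(1μF, Q=1μC, V=1.00V), C5(6μF, Q=9μC, V=1.50V)
Op 1: CLOSE 3-4: Q_total=18.00, C_total=3.00, V=6.00; Q3=12.00, Q4=6.00; dissipated=18.750
Op 2: CLOSE 1-4: Q_total=22.00, C_total=5.00, V=4.40; Q1=17.60, Q4=4.40; dissipated=1.600
Total dissipated: 20.350 μJ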